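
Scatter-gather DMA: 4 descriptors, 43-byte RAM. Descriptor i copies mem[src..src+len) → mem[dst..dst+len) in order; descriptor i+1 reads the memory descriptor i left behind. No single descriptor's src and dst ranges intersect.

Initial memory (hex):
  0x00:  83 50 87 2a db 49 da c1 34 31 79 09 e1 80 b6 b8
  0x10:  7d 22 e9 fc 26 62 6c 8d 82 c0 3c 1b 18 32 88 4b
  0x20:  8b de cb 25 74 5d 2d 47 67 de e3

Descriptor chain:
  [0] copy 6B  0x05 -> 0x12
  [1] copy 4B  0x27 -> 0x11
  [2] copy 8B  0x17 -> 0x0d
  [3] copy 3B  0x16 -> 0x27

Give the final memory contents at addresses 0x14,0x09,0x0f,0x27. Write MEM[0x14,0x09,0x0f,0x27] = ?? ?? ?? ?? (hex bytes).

MEM[0x14,0x09,0x0f,0x27] = 88 31 c0 31

D0: mem[0x12..0x17] <- [49 da c1 34 31 79]
D1: mem[0x11..0x14] <- [47 67 de e3]
D2: mem[0x0d..0x14] <- [79 82 c0 3c 1b 18 32 88]
D3: mem[0x27..0x29] <- [31 79 82]
query mem[0x14]=0x88, mem[0x09]=0x31, mem[0x0f]=0xc0, mem[0x27]=0x31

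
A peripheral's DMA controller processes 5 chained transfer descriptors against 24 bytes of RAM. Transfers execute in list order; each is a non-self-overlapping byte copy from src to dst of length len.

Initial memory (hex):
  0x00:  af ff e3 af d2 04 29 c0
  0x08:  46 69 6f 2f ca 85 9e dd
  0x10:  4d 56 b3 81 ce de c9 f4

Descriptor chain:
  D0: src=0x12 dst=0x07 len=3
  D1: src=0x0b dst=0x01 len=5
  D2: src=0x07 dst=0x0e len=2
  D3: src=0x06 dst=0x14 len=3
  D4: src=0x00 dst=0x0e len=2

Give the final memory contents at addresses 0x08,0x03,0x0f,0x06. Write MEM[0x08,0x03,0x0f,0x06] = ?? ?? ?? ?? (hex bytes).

MEM[0x08,0x03,0x0f,0x06] = 81 85 2f 29

D0: mem[0x07..0x09] <- [b3 81 ce]
D1: mem[0x01..0x05] <- [2f ca 85 9e dd]
D2: mem[0x0e..0x0f] <- [b3 81]
D3: mem[0x14..0x16] <- [29 b3 81]
D4: mem[0x0e..0x0f] <- [af 2f]
query mem[0x08]=0x81, mem[0x03]=0x85, mem[0x0f]=0x2f, mem[0x06]=0x29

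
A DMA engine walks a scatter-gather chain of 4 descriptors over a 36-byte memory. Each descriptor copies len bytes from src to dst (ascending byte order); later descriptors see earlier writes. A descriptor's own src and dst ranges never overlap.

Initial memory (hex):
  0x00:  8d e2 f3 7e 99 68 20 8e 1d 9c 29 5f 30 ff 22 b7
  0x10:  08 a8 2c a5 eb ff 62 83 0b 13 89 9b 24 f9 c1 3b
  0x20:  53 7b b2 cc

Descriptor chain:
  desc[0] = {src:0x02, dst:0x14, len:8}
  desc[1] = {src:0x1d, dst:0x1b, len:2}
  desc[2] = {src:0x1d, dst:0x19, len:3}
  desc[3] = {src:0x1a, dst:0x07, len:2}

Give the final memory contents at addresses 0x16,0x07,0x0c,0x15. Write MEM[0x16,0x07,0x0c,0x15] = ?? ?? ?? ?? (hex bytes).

MEM[0x16,0x07,0x0c,0x15] = 99 c1 30 7e

#0 dst[0x14+8] := {0xf3,0x7e,0x99,0x68,0x20,0x8e,0x1d,0x9c}
#1 dst[0x1b+2] := {0xf9,0xc1}
#2 dst[0x19+3] := {0xf9,0xc1,0x3b}
#3 dst[0x07+2] := {0xc1,0x3b}
query mem[0x16]=0x99, mem[0x07]=0xc1, mem[0x0c]=0x30, mem[0x15]=0x7e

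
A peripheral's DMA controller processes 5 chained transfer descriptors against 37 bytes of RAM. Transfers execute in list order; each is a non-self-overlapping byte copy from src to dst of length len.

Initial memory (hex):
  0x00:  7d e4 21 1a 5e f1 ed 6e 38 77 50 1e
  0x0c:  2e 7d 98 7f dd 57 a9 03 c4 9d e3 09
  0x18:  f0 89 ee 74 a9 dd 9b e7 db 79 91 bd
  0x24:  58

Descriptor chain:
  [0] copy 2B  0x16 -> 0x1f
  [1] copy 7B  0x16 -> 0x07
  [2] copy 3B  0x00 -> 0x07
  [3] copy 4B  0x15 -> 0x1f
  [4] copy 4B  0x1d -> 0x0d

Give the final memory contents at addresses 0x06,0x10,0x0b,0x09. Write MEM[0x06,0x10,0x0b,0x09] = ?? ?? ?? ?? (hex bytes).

[0] 0x16->0x1f len=2 : e3 09
[1] 0x16->0x07 len=7 : e3 09 f0 89 ee 74 a9
[2] 0x00->0x07 len=3 : 7d e4 21
[3] 0x15->0x1f len=4 : 9d e3 09 f0
[4] 0x1d->0x0d len=4 : dd 9b 9d e3
query mem[0x06]=0xed, mem[0x10]=0xe3, mem[0x0b]=0xee, mem[0x09]=0x21

MEM[0x06,0x10,0x0b,0x09] = ed e3 ee 21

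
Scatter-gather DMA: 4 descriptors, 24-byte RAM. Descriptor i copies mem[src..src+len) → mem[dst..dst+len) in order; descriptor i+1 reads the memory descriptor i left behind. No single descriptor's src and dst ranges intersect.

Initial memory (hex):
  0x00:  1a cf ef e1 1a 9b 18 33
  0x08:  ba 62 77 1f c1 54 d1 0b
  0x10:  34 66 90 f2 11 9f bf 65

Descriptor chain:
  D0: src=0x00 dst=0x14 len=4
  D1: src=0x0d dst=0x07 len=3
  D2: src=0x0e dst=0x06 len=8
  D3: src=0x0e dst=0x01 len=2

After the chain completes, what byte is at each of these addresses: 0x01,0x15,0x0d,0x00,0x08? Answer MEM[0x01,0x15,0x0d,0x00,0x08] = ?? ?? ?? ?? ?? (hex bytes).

D0: mem[0x14..0x17] <- [1a cf ef e1]
D1: mem[0x07..0x09] <- [54 d1 0b]
D2: mem[0x06..0x0d] <- [d1 0b 34 66 90 f2 1a cf]
D3: mem[0x01..0x02] <- [d1 0b]
query mem[0x01]=0xd1, mem[0x15]=0xcf, mem[0x0d]=0xcf, mem[0x00]=0x1a, mem[0x08]=0x34

MEM[0x01,0x15,0x0d,0x00,0x08] = d1 cf cf 1a 34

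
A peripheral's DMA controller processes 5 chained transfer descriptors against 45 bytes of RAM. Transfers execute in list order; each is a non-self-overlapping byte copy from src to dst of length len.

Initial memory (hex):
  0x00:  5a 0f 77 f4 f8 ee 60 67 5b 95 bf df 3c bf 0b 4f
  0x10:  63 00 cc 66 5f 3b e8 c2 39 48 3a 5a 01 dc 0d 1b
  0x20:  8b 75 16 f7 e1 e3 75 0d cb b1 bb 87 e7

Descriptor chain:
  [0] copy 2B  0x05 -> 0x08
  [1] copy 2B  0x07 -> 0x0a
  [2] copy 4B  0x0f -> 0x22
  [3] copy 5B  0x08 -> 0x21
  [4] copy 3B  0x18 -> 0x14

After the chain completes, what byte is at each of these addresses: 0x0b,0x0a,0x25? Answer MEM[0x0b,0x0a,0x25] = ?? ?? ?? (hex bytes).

MEM[0x0b,0x0a,0x25] = ee 67 3c

#0 dst[0x08+2] := {0xee,0x60}
#1 dst[0x0a+2] := {0x67,0xee}
#2 dst[0x22+4] := {0x4f,0x63,0x00,0xcc}
#3 dst[0x21+5] := {0xee,0x60,0x67,0xee,0x3c}
#4 dst[0x14+3] := {0x39,0x48,0x3a}
query mem[0x0b]=0xee, mem[0x0a]=0x67, mem[0x25]=0x3c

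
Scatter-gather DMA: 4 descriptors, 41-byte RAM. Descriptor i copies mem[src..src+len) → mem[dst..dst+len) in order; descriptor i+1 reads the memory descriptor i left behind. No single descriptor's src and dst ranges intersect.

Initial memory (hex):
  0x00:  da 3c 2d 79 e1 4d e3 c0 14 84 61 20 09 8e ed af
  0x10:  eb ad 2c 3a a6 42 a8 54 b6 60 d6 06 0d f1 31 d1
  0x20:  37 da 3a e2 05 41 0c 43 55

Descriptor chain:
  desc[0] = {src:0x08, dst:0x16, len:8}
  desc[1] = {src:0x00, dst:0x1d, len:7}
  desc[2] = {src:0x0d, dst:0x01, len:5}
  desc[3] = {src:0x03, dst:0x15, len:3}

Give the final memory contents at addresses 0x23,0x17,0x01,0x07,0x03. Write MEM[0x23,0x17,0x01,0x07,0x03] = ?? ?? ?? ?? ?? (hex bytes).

MEM[0x23,0x17,0x01,0x07,0x03] = e3 ad 8e c0 af

[0] 0x08->0x16 len=8 : 14 84 61 20 09 8e ed af
[1] 0x00->0x1d len=7 : da 3c 2d 79 e1 4d e3
[2] 0x0d->0x01 len=5 : 8e ed af eb ad
[3] 0x03->0x15 len=3 : af eb ad
query mem[0x23]=0xe3, mem[0x17]=0xad, mem[0x01]=0x8e, mem[0x07]=0xc0, mem[0x03]=0xaf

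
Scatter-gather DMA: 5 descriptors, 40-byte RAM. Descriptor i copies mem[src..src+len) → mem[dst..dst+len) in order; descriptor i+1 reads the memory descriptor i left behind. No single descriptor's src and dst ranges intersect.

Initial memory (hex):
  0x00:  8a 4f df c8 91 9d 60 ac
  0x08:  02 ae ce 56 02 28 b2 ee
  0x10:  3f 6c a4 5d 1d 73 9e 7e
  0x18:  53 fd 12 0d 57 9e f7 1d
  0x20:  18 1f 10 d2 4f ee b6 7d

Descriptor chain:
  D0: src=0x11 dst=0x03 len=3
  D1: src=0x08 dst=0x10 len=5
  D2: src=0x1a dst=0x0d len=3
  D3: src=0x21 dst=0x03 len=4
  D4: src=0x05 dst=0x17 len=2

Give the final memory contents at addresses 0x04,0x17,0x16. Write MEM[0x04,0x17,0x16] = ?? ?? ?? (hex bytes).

D0: mem[0x03..0x05] <- [6c a4 5d]
D1: mem[0x10..0x14] <- [02 ae ce 56 02]
D2: mem[0x0d..0x0f] <- [12 0d 57]
D3: mem[0x03..0x06] <- [1f 10 d2 4f]
D4: mem[0x17..0x18] <- [d2 4f]
query mem[0x04]=0x10, mem[0x17]=0xd2, mem[0x16]=0x9e

MEM[0x04,0x17,0x16] = 10 d2 9e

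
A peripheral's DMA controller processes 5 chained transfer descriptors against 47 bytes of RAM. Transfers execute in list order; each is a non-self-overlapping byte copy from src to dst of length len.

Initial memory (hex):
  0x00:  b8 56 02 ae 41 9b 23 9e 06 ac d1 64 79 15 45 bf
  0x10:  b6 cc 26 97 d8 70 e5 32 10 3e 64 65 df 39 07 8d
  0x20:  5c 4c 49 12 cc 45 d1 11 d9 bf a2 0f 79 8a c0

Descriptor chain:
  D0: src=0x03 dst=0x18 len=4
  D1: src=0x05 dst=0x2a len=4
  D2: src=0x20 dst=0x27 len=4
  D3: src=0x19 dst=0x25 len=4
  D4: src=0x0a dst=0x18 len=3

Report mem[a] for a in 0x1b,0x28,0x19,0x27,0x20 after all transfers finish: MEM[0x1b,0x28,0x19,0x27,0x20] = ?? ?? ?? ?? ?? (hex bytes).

MEM[0x1b,0x28,0x19,0x27,0x20] = 23 df 64 23 5c

[0] 0x03->0x18 len=4 : ae 41 9b 23
[1] 0x05->0x2a len=4 : 9b 23 9e 06
[2] 0x20->0x27 len=4 : 5c 4c 49 12
[3] 0x19->0x25 len=4 : 41 9b 23 df
[4] 0x0a->0x18 len=3 : d1 64 79
query mem[0x1b]=0x23, mem[0x28]=0xdf, mem[0x19]=0x64, mem[0x27]=0x23, mem[0x20]=0x5c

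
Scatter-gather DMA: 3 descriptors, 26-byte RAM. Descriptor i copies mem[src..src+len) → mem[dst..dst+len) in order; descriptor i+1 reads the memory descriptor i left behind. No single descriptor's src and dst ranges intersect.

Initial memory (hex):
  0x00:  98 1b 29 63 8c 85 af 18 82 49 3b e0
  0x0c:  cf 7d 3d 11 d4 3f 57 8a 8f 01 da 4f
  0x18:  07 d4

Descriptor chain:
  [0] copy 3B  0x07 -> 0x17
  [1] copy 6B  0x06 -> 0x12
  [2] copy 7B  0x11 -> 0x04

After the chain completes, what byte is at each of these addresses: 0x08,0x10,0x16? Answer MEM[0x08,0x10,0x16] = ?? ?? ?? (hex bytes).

MEM[0x08,0x10,0x16] = 49 d4 3b

[0] 0x07->0x17 len=3 : 18 82 49
[1] 0x06->0x12 len=6 : af 18 82 49 3b e0
[2] 0x11->0x04 len=7 : 3f af 18 82 49 3b e0
query mem[0x08]=0x49, mem[0x10]=0xd4, mem[0x16]=0x3b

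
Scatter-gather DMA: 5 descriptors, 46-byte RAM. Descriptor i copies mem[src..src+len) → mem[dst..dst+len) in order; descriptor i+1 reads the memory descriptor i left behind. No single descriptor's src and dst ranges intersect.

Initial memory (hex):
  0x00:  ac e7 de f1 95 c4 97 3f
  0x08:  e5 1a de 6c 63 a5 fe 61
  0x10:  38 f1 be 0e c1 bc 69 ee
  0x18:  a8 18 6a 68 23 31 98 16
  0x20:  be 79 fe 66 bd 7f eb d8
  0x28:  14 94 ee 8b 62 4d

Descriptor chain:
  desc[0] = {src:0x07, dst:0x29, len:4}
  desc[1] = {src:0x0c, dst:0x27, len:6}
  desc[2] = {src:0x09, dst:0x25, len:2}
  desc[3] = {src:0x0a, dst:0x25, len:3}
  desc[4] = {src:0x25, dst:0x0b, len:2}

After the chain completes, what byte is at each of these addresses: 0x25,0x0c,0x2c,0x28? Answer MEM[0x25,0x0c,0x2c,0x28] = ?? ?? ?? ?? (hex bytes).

[0] 0x07->0x29 len=4 : 3f e5 1a de
[1] 0x0c->0x27 len=6 : 63 a5 fe 61 38 f1
[2] 0x09->0x25 len=2 : 1a de
[3] 0x0a->0x25 len=3 : de 6c 63
[4] 0x25->0x0b len=2 : de 6c
query mem[0x25]=0xde, mem[0x0c]=0x6c, mem[0x2c]=0xf1, mem[0x28]=0xa5

MEM[0x25,0x0c,0x2c,0x28] = de 6c f1 a5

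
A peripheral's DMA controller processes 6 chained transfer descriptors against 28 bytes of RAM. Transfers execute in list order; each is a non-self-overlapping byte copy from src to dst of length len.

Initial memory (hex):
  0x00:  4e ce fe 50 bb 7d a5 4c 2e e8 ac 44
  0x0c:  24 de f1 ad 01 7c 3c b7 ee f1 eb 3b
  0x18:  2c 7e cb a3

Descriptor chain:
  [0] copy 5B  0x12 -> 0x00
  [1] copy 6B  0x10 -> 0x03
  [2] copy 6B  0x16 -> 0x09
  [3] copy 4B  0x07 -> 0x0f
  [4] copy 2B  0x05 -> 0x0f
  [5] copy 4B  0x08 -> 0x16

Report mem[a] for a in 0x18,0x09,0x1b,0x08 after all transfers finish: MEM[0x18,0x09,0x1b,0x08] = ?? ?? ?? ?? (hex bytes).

MEM[0x18,0x09,0x1b,0x08] = 3b eb a3 f1

#0 dst[0x00+5] := {0x3c,0xb7,0xee,0xf1,0xeb}
#1 dst[0x03+6] := {0x01,0x7c,0x3c,0xb7,0xee,0xf1}
#2 dst[0x09+6] := {0xeb,0x3b,0x2c,0x7e,0xcb,0xa3}
#3 dst[0x0f+4] := {0xee,0xf1,0xeb,0x3b}
#4 dst[0x0f+2] := {0x3c,0xb7}
#5 dst[0x16+4] := {0xf1,0xeb,0x3b,0x2c}
query mem[0x18]=0x3b, mem[0x09]=0xeb, mem[0x1b]=0xa3, mem[0x08]=0xf1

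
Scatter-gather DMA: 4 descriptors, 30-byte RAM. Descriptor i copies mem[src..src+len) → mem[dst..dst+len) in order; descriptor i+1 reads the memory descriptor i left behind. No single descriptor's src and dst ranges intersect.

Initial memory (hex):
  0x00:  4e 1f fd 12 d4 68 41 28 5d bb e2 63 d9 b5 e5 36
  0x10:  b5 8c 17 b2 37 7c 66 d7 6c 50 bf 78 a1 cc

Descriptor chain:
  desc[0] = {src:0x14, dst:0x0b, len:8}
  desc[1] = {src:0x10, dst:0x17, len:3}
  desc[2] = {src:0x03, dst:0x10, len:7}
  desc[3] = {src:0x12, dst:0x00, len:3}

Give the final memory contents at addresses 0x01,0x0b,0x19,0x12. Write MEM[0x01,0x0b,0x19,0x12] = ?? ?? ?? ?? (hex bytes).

MEM[0x01,0x0b,0x19,0x12] = 41 37 78 68

#0 dst[0x0b+8] := {0x37,0x7c,0x66,0xd7,0x6c,0x50,0xbf,0x78}
#1 dst[0x17+3] := {0x50,0xbf,0x78}
#2 dst[0x10+7] := {0x12,0xd4,0x68,0x41,0x28,0x5d,0xbb}
#3 dst[0x00+3] := {0x68,0x41,0x28}
query mem[0x01]=0x41, mem[0x0b]=0x37, mem[0x19]=0x78, mem[0x12]=0x68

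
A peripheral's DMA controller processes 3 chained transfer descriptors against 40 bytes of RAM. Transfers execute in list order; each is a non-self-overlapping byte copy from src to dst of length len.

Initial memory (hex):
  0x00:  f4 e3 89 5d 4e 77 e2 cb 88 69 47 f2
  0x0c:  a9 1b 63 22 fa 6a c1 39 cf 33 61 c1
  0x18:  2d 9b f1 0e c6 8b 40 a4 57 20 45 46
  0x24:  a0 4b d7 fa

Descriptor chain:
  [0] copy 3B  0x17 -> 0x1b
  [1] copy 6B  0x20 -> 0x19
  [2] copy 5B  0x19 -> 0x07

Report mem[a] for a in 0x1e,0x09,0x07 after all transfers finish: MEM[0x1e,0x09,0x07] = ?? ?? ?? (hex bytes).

[0] 0x17->0x1b len=3 : c1 2d 9b
[1] 0x20->0x19 len=6 : 57 20 45 46 a0 4b
[2] 0x19->0x07 len=5 : 57 20 45 46 a0
query mem[0x1e]=0x4b, mem[0x09]=0x45, mem[0x07]=0x57

MEM[0x1e,0x09,0x07] = 4b 45 57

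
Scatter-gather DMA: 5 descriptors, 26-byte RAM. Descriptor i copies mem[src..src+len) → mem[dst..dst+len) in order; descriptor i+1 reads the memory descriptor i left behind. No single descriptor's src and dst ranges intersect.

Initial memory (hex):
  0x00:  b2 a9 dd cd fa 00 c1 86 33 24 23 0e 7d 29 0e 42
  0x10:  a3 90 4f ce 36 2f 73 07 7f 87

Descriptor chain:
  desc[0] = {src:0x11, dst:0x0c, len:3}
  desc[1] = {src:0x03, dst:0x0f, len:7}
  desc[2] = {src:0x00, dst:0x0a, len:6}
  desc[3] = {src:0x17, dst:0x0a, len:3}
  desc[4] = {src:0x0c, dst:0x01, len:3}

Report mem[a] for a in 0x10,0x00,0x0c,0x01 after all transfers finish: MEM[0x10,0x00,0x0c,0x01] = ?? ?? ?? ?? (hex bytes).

MEM[0x10,0x00,0x0c,0x01] = fa b2 87 87

[0] 0x11->0x0c len=3 : 90 4f ce
[1] 0x03->0x0f len=7 : cd fa 00 c1 86 33 24
[2] 0x00->0x0a len=6 : b2 a9 dd cd fa 00
[3] 0x17->0x0a len=3 : 07 7f 87
[4] 0x0c->0x01 len=3 : 87 cd fa
query mem[0x10]=0xfa, mem[0x00]=0xb2, mem[0x0c]=0x87, mem[0x01]=0x87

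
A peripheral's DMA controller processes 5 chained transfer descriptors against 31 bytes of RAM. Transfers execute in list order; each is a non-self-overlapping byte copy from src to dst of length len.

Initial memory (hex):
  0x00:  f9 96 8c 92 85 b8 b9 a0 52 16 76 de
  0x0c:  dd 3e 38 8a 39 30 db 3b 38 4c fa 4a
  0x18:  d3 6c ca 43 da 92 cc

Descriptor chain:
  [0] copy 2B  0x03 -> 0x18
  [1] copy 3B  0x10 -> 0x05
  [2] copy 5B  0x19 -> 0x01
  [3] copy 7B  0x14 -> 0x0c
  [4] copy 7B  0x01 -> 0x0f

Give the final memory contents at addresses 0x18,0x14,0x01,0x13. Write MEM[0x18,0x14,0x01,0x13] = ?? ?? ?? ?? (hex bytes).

D0: mem[0x18..0x19] <- [92 85]
D1: mem[0x05..0x07] <- [39 30 db]
D2: mem[0x01..0x05] <- [85 ca 43 da 92]
D3: mem[0x0c..0x12] <- [38 4c fa 4a 92 85 ca]
D4: mem[0x0f..0x15] <- [85 ca 43 da 92 30 db]
query mem[0x18]=0x92, mem[0x14]=0x30, mem[0x01]=0x85, mem[0x13]=0x92

MEM[0x18,0x14,0x01,0x13] = 92 30 85 92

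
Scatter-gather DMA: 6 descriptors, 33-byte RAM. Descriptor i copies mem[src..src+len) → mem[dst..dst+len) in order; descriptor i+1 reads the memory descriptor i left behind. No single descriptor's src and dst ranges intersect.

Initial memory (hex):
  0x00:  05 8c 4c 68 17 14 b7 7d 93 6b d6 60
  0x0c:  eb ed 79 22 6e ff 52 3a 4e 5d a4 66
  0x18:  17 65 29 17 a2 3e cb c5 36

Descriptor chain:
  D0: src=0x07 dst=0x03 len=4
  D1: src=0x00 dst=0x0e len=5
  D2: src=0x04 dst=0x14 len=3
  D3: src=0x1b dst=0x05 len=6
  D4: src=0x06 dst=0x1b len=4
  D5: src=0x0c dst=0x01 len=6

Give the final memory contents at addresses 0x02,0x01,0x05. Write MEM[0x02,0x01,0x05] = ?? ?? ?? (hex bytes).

MEM[0x02,0x01,0x05] = ed eb 4c

  after D0: wrote 4B at 0x03 = 7d936bd6
  after D1: wrote 5B at 0x0e = 058c4c7d93
  after D2: wrote 3B at 0x14 = 936bd6
  after D3: wrote 6B at 0x05 = 17a23ecbc536
  after D4: wrote 4B at 0x1b = a23ecbc5
  after D5: wrote 6B at 0x01 = ebed058c4c7d
query mem[0x02]=0xed, mem[0x01]=0xeb, mem[0x05]=0x4c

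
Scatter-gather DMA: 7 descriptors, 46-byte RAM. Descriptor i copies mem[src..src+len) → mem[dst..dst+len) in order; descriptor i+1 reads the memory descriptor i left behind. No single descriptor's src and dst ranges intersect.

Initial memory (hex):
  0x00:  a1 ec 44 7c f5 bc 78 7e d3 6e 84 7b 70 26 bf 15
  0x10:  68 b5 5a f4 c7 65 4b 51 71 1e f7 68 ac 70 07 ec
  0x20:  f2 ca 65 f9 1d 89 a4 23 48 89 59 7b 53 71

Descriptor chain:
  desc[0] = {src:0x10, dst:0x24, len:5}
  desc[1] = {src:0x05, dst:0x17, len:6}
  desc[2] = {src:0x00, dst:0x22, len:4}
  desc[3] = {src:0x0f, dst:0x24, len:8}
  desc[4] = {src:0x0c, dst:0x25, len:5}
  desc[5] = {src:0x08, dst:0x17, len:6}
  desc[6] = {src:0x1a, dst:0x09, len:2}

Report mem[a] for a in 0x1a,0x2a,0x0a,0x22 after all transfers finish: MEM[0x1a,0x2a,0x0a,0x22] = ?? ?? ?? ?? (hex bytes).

[0] 0x10->0x24 len=5 : 68 b5 5a f4 c7
[1] 0x05->0x17 len=6 : bc 78 7e d3 6e 84
[2] 0x00->0x22 len=4 : a1 ec 44 7c
[3] 0x0f->0x24 len=8 : 15 68 b5 5a f4 c7 65 4b
[4] 0x0c->0x25 len=5 : 70 26 bf 15 68
[5] 0x08->0x17 len=6 : d3 6e 84 7b 70 26
[6] 0x1a->0x09 len=2 : 7b 70
query mem[0x1a]=0x7b, mem[0x2a]=0x65, mem[0x0a]=0x70, mem[0x22]=0xa1

MEM[0x1a,0x2a,0x0a,0x22] = 7b 65 70 a1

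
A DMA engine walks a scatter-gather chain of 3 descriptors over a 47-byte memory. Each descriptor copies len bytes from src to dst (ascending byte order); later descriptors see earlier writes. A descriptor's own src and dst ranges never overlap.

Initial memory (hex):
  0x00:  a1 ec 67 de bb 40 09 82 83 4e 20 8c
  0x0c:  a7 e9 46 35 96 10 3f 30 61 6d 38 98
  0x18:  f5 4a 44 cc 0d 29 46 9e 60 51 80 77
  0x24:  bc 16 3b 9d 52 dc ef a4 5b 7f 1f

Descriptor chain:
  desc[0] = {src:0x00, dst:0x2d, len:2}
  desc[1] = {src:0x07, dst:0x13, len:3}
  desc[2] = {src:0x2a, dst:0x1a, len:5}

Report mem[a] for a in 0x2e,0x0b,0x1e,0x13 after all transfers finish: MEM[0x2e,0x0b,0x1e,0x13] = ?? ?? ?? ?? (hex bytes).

D0: mem[0x2d..0x2e] <- [a1 ec]
D1: mem[0x13..0x15] <- [82 83 4e]
D2: mem[0x1a..0x1e] <- [ef a4 5b a1 ec]
query mem[0x2e]=0xec, mem[0x0b]=0x8c, mem[0x1e]=0xec, mem[0x13]=0x82

MEM[0x2e,0x0b,0x1e,0x13] = ec 8c ec 82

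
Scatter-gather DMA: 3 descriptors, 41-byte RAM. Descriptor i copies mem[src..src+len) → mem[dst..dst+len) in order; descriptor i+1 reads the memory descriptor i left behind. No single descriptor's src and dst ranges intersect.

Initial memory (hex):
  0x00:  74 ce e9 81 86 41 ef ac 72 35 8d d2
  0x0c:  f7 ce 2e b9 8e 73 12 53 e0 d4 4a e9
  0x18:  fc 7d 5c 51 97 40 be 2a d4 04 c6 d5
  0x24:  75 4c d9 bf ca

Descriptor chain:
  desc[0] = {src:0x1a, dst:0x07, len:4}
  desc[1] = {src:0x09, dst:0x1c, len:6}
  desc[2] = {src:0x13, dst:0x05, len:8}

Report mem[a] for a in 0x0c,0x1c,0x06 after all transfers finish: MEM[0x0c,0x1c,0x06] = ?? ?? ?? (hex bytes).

  after D0: wrote 4B at 0x07 = 5c519740
  after D1: wrote 6B at 0x1c = 9740d2f7ce2e
  after D2: wrote 8B at 0x05 = 53e0d44ae9fc7d5c
query mem[0x0c]=0x5c, mem[0x1c]=0x97, mem[0x06]=0xe0

MEM[0x0c,0x1c,0x06] = 5c 97 e0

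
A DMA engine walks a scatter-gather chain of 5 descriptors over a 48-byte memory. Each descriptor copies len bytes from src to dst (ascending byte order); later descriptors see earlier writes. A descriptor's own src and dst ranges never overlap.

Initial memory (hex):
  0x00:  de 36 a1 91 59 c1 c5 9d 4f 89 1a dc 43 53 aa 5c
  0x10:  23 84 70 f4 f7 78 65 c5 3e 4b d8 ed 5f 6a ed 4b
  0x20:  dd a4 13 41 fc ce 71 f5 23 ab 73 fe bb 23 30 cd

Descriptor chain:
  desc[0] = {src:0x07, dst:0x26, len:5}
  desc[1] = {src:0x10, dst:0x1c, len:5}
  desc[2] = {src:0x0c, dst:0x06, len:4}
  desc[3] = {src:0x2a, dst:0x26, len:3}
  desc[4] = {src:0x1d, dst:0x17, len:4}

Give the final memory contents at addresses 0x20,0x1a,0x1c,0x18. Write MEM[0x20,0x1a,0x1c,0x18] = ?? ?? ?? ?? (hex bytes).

MEM[0x20,0x1a,0x1c,0x18] = f7 f7 23 70

[0] 0x07->0x26 len=5 : 9d 4f 89 1a dc
[1] 0x10->0x1c len=5 : 23 84 70 f4 f7
[2] 0x0c->0x06 len=4 : 43 53 aa 5c
[3] 0x2a->0x26 len=3 : dc fe bb
[4] 0x1d->0x17 len=4 : 84 70 f4 f7
query mem[0x20]=0xf7, mem[0x1a]=0xf7, mem[0x1c]=0x23, mem[0x18]=0x70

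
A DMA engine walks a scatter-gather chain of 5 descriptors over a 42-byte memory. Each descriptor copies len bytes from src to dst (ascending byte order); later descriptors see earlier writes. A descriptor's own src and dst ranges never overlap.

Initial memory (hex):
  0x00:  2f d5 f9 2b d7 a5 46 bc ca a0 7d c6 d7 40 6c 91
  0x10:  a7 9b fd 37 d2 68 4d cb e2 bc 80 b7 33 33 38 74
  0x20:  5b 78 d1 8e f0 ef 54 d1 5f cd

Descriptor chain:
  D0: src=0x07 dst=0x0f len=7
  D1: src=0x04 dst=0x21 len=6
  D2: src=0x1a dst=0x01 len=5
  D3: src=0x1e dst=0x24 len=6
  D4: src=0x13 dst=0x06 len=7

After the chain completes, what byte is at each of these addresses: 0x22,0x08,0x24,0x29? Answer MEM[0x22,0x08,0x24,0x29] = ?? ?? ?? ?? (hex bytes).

  after D0: wrote 7B at 0x0f = bccaa07dc6d740
  after D1: wrote 6B at 0x21 = d7a546bccaa0
  after D2: wrote 5B at 0x01 = 80b7333338
  after D3: wrote 6B at 0x24 = 38745bd7a546
  after D4: wrote 7B at 0x06 = c6d7404dcbe2bc
query mem[0x22]=0xa5, mem[0x08]=0x40, mem[0x24]=0x38, mem[0x29]=0x46

MEM[0x22,0x08,0x24,0x29] = a5 40 38 46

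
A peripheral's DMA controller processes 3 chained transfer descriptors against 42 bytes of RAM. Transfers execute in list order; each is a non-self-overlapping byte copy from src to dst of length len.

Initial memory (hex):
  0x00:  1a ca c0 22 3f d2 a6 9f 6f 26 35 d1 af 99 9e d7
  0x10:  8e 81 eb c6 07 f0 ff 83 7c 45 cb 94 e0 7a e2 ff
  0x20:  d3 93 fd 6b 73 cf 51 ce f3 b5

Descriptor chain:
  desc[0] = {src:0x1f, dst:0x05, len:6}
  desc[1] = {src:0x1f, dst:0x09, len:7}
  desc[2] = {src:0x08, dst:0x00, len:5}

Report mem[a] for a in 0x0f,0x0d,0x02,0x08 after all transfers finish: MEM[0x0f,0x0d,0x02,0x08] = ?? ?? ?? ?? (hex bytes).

MEM[0x0f,0x0d,0x02,0x08] = cf 6b d3 fd

[0] 0x1f->0x05 len=6 : ff d3 93 fd 6b 73
[1] 0x1f->0x09 len=7 : ff d3 93 fd 6b 73 cf
[2] 0x08->0x00 len=5 : fd ff d3 93 fd
query mem[0x0f]=0xcf, mem[0x0d]=0x6b, mem[0x02]=0xd3, mem[0x08]=0xfd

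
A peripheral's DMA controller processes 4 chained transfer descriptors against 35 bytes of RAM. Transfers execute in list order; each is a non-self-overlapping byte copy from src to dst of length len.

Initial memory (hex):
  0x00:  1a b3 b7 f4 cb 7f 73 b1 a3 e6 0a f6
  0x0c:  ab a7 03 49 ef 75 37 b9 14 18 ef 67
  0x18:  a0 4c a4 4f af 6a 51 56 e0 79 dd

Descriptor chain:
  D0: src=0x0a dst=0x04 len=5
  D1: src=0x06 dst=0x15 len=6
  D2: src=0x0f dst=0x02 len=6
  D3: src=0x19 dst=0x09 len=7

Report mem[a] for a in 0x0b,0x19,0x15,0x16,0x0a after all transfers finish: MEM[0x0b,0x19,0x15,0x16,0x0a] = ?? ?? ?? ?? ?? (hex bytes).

MEM[0x0b,0x19,0x15,0x16,0x0a] = 4f 0a ab a7 f6

D0: mem[0x04..0x08] <- [0a f6 ab a7 03]
D1: mem[0x15..0x1a] <- [ab a7 03 e6 0a f6]
D2: mem[0x02..0x07] <- [49 ef 75 37 b9 14]
D3: mem[0x09..0x0f] <- [0a f6 4f af 6a 51 56]
query mem[0x0b]=0x4f, mem[0x19]=0x0a, mem[0x15]=0xab, mem[0x16]=0xa7, mem[0x0a]=0xf6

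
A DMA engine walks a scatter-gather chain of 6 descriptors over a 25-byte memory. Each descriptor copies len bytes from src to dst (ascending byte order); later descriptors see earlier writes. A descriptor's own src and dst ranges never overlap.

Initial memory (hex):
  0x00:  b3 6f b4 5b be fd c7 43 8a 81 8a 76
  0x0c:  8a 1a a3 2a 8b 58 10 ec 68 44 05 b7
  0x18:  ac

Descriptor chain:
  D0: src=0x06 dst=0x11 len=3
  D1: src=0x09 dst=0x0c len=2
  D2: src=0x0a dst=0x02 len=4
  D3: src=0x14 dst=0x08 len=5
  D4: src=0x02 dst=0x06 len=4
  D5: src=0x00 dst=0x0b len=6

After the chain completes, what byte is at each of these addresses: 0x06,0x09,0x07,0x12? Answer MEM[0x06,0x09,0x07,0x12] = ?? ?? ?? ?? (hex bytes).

D0: mem[0x11..0x13] <- [c7 43 8a]
D1: mem[0x0c..0x0d] <- [81 8a]
D2: mem[0x02..0x05] <- [8a 76 81 8a]
D3: mem[0x08..0x0c] <- [68 44 05 b7 ac]
D4: mem[0x06..0x09] <- [8a 76 81 8a]
D5: mem[0x0b..0x10] <- [b3 6f 8a 76 81 8a]
query mem[0x06]=0x8a, mem[0x09]=0x8a, mem[0x07]=0x76, mem[0x12]=0x43

MEM[0x06,0x09,0x07,0x12] = 8a 8a 76 43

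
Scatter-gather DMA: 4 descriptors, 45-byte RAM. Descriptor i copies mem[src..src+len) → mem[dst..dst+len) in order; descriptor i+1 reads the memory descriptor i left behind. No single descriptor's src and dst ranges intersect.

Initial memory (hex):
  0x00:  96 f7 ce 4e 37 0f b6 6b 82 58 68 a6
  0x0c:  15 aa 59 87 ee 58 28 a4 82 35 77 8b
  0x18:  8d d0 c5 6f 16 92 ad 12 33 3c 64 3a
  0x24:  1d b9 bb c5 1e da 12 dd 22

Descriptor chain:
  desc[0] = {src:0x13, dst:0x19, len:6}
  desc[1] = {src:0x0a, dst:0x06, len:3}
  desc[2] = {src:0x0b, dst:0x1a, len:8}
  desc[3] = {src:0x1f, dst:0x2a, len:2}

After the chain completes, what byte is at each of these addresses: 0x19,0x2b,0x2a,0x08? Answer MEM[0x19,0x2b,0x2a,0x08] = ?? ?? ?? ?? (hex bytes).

  after D0: wrote 6B at 0x19 = a48235778b8d
  after D1: wrote 3B at 0x06 = 68a615
  after D2: wrote 8B at 0x1a = a615aa5987ee5828
  after D3: wrote 2B at 0x2a = ee58
query mem[0x19]=0xa4, mem[0x2b]=0x58, mem[0x2a]=0xee, mem[0x08]=0x15

MEM[0x19,0x2b,0x2a,0x08] = a4 58 ee 15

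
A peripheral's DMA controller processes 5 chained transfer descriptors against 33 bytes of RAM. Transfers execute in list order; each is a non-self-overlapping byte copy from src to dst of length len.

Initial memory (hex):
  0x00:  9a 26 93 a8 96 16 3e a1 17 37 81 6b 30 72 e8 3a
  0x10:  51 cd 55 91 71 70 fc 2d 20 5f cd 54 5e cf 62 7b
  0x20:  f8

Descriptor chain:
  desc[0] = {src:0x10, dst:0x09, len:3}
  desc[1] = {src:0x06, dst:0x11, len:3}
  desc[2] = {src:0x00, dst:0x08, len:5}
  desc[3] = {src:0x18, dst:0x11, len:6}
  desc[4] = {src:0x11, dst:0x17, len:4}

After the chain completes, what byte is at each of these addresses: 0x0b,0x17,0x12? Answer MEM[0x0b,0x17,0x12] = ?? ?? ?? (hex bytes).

[0] 0x10->0x09 len=3 : 51 cd 55
[1] 0x06->0x11 len=3 : 3e a1 17
[2] 0x00->0x08 len=5 : 9a 26 93 a8 96
[3] 0x18->0x11 len=6 : 20 5f cd 54 5e cf
[4] 0x11->0x17 len=4 : 20 5f cd 54
query mem[0x0b]=0xa8, mem[0x17]=0x20, mem[0x12]=0x5f

MEM[0x0b,0x17,0x12] = a8 20 5f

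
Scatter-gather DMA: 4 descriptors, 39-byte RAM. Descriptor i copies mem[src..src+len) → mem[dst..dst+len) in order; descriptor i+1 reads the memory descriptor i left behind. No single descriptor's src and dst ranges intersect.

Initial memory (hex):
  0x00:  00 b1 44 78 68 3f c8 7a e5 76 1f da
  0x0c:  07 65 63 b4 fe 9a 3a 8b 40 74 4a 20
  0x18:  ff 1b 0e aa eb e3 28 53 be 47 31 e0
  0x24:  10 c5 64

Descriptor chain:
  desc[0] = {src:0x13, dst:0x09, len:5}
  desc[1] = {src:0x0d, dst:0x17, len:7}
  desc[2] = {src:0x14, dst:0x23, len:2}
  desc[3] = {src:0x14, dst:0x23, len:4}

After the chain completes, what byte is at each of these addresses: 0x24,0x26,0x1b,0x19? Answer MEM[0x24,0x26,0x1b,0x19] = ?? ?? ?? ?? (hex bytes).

  after D0: wrote 5B at 0x09 = 8b40744a20
  after D1: wrote 7B at 0x17 = 2063b4fe9a3a8b
  after D2: wrote 2B at 0x23 = 4074
  after D3: wrote 4B at 0x23 = 40744a20
query mem[0x24]=0x74, mem[0x26]=0x20, mem[0x1b]=0x9a, mem[0x19]=0xb4

MEM[0x24,0x26,0x1b,0x19] = 74 20 9a b4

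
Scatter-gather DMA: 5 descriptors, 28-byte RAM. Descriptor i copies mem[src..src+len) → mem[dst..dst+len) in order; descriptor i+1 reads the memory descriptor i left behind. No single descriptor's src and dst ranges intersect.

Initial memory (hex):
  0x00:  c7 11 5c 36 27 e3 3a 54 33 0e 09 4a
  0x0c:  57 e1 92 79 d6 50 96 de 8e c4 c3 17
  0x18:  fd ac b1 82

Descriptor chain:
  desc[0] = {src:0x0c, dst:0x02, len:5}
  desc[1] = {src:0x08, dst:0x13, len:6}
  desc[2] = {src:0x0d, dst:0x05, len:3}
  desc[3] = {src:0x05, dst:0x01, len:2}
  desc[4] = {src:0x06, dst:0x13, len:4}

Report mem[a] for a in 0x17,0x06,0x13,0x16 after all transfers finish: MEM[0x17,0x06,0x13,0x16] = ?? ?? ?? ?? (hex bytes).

MEM[0x17,0x06,0x13,0x16] = 57 92 92 0e

[0] 0x0c->0x02 len=5 : 57 e1 92 79 d6
[1] 0x08->0x13 len=6 : 33 0e 09 4a 57 e1
[2] 0x0d->0x05 len=3 : e1 92 79
[3] 0x05->0x01 len=2 : e1 92
[4] 0x06->0x13 len=4 : 92 79 33 0e
query mem[0x17]=0x57, mem[0x06]=0x92, mem[0x13]=0x92, mem[0x16]=0x0e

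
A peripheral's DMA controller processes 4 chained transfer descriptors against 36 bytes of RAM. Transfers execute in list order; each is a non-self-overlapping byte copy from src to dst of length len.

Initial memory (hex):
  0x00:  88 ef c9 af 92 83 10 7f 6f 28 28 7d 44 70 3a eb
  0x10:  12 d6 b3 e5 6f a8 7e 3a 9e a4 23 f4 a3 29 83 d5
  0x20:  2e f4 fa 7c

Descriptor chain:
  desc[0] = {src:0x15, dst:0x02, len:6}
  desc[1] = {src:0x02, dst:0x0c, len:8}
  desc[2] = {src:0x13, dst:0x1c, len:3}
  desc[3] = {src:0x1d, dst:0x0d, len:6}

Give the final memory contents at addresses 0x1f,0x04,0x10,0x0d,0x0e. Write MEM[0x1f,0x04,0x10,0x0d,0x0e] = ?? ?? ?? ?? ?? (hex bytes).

#0 dst[0x02+6] := {0xa8,0x7e,0x3a,0x9e,0xa4,0x23}
#1 dst[0x0c+8] := {0xa8,0x7e,0x3a,0x9e,0xa4,0x23,0x6f,0x28}
#2 dst[0x1c+3] := {0x28,0x6f,0xa8}
#3 dst[0x0d+6] := {0x6f,0xa8,0xd5,0x2e,0xf4,0xfa}
query mem[0x1f]=0xd5, mem[0x04]=0x3a, mem[0x10]=0x2e, mem[0x0d]=0x6f, mem[0x0e]=0xa8

MEM[0x1f,0x04,0x10,0x0d,0x0e] = d5 3a 2e 6f a8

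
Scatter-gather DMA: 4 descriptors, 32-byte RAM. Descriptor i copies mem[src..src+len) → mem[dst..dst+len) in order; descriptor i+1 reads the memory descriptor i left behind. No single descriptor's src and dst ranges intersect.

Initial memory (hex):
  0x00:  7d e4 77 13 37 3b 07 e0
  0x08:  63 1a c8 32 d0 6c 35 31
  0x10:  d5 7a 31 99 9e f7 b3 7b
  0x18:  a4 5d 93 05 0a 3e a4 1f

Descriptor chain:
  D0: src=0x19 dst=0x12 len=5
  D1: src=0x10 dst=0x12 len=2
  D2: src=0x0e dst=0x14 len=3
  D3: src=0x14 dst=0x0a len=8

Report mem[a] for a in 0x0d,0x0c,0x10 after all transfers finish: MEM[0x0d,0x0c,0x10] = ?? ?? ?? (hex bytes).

D0: mem[0x12..0x16] <- [5d 93 05 0a 3e]
D1: mem[0x12..0x13] <- [d5 7a]
D2: mem[0x14..0x16] <- [35 31 d5]
D3: mem[0x0a..0x11] <- [35 31 d5 7b a4 5d 93 05]
query mem[0x0d]=0x7b, mem[0x0c]=0xd5, mem[0x10]=0x93

MEM[0x0d,0x0c,0x10] = 7b d5 93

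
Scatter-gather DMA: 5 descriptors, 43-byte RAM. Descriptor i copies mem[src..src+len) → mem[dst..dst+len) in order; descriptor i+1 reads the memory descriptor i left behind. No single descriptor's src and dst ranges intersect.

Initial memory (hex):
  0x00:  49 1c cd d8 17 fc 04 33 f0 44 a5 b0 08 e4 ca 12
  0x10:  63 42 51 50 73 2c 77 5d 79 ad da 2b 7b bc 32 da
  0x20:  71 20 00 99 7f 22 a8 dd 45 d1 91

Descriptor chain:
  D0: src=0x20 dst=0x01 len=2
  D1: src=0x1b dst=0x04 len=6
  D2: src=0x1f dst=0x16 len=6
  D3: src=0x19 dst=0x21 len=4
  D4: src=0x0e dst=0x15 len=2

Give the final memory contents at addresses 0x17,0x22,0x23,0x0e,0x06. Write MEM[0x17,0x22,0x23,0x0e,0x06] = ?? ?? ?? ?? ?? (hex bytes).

  after D0: wrote 2B at 0x01 = 7120
  after D1: wrote 6B at 0x04 = 2b7bbc32da71
  after D2: wrote 6B at 0x16 = da712000997f
  after D3: wrote 4B at 0x21 = 00997f7b
  after D4: wrote 2B at 0x15 = ca12
query mem[0x17]=0x71, mem[0x22]=0x99, mem[0x23]=0x7f, mem[0x0e]=0xca, mem[0x06]=0xbc

MEM[0x17,0x22,0x23,0x0e,0x06] = 71 99 7f ca bc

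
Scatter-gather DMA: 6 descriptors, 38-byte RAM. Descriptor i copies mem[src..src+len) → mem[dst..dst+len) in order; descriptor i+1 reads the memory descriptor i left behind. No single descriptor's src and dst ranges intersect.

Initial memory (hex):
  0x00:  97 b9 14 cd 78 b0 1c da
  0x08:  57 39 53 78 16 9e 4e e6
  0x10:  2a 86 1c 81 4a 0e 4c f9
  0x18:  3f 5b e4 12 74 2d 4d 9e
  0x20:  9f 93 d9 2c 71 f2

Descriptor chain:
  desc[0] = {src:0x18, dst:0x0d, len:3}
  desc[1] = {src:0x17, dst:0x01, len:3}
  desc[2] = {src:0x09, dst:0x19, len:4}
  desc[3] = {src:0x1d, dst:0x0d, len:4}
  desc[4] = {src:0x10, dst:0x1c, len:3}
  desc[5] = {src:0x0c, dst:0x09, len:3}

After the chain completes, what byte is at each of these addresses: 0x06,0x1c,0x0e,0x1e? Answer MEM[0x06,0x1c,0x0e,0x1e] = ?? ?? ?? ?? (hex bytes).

#0 dst[0x0d+3] := {0x3f,0x5b,0xe4}
#1 dst[0x01+3] := {0xf9,0x3f,0x5b}
#2 dst[0x19+4] := {0x39,0x53,0x78,0x16}
#3 dst[0x0d+4] := {0x2d,0x4d,0x9e,0x9f}
#4 dst[0x1c+3] := {0x9f,0x86,0x1c}
#5 dst[0x09+3] := {0x16,0x2d,0x4d}
query mem[0x06]=0x1c, mem[0x1c]=0x9f, mem[0x0e]=0x4d, mem[0x1e]=0x1c

MEM[0x06,0x1c,0x0e,0x1e] = 1c 9f 4d 1c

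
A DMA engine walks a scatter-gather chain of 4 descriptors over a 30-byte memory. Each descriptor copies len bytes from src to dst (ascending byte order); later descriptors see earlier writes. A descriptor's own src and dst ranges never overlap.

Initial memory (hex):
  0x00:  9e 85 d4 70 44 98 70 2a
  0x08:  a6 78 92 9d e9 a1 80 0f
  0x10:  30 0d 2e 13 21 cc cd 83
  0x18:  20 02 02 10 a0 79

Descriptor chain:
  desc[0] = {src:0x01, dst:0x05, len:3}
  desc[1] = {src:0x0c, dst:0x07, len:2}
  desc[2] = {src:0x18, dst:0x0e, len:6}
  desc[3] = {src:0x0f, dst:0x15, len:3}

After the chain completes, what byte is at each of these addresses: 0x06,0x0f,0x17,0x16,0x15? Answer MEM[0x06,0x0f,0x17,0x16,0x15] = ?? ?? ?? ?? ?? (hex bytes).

D0: mem[0x05..0x07] <- [85 d4 70]
D1: mem[0x07..0x08] <- [e9 a1]
D2: mem[0x0e..0x13] <- [20 02 02 10 a0 79]
D3: mem[0x15..0x17] <- [02 02 10]
query mem[0x06]=0xd4, mem[0x0f]=0x02, mem[0x17]=0x10, mem[0x16]=0x02, mem[0x15]=0x02

MEM[0x06,0x0f,0x17,0x16,0x15] = d4 02 10 02 02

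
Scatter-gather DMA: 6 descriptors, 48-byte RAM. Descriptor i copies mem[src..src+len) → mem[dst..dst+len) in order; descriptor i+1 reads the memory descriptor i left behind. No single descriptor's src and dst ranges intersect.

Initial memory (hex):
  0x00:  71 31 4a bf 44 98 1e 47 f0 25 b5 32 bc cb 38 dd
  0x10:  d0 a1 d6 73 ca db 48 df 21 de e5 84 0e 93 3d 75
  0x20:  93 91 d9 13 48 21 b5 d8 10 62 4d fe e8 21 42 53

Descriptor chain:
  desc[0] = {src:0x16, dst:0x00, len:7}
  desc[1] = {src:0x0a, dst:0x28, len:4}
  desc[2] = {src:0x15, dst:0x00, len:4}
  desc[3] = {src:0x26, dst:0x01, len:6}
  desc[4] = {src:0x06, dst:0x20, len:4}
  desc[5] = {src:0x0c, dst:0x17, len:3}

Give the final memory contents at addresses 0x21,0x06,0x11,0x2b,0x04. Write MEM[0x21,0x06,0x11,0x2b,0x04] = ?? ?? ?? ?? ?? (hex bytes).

MEM[0x21,0x06,0x11,0x2b,0x04] = 47 cb a1 cb 32

D0: mem[0x00..0x06] <- [48 df 21 de e5 84 0e]
D1: mem[0x28..0x2b] <- [b5 32 bc cb]
D2: mem[0x00..0x03] <- [db 48 df 21]
D3: mem[0x01..0x06] <- [b5 d8 b5 32 bc cb]
D4: mem[0x20..0x23] <- [cb 47 f0 25]
D5: mem[0x17..0x19] <- [bc cb 38]
query mem[0x21]=0x47, mem[0x06]=0xcb, mem[0x11]=0xa1, mem[0x2b]=0xcb, mem[0x04]=0x32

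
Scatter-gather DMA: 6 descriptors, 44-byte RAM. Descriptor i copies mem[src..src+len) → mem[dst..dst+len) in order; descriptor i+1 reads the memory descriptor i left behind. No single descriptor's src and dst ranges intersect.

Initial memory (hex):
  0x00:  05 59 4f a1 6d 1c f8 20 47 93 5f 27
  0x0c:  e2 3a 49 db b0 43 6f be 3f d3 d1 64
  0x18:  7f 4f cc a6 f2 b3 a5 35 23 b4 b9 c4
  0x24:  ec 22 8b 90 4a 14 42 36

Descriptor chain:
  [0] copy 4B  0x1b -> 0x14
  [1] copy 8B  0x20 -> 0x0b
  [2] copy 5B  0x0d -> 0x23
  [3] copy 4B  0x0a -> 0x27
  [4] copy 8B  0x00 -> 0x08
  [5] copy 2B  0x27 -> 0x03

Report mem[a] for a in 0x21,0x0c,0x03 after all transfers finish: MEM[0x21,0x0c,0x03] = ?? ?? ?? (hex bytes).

[0] 0x1b->0x14 len=4 : a6 f2 b3 a5
[1] 0x20->0x0b len=8 : 23 b4 b9 c4 ec 22 8b 90
[2] 0x0d->0x23 len=5 : b9 c4 ec 22 8b
[3] 0x0a->0x27 len=4 : 5f 23 b4 b9
[4] 0x00->0x08 len=8 : 05 59 4f a1 6d 1c f8 20
[5] 0x27->0x03 len=2 : 5f 23
query mem[0x21]=0xb4, mem[0x0c]=0x6d, mem[0x03]=0x5f

MEM[0x21,0x0c,0x03] = b4 6d 5f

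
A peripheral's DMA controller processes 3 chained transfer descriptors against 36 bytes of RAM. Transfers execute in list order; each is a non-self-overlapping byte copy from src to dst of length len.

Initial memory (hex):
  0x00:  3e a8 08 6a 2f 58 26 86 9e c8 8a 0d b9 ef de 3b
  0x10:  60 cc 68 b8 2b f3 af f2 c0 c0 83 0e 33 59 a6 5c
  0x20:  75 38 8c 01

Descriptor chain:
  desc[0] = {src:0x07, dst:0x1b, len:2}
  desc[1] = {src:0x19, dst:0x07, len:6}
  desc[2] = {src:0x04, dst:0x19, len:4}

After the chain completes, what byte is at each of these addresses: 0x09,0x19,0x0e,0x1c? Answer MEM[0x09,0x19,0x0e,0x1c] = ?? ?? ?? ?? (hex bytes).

MEM[0x09,0x19,0x0e,0x1c] = 86 2f de c0

  after D0: wrote 2B at 0x1b = 869e
  after D1: wrote 6B at 0x07 = c083869e59a6
  after D2: wrote 4B at 0x19 = 2f5826c0
query mem[0x09]=0x86, mem[0x19]=0x2f, mem[0x0e]=0xde, mem[0x1c]=0xc0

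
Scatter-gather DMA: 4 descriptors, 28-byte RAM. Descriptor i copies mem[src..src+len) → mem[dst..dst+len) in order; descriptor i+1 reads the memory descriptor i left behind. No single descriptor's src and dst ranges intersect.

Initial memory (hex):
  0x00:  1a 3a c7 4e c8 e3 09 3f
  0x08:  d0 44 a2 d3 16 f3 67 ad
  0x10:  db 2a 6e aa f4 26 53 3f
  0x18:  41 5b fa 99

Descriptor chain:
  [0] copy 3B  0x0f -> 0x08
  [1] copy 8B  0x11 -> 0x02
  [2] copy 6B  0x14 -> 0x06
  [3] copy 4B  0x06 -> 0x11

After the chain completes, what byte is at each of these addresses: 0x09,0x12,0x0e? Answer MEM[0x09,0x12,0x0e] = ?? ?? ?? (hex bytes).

MEM[0x09,0x12,0x0e] = 3f 26 67

#0 dst[0x08+3] := {0xad,0xdb,0x2a}
#1 dst[0x02+8] := {0x2a,0x6e,0xaa,0xf4,0x26,0x53,0x3f,0x41}
#2 dst[0x06+6] := {0xf4,0x26,0x53,0x3f,0x41,0x5b}
#3 dst[0x11+4] := {0xf4,0x26,0x53,0x3f}
query mem[0x09]=0x3f, mem[0x12]=0x26, mem[0x0e]=0x67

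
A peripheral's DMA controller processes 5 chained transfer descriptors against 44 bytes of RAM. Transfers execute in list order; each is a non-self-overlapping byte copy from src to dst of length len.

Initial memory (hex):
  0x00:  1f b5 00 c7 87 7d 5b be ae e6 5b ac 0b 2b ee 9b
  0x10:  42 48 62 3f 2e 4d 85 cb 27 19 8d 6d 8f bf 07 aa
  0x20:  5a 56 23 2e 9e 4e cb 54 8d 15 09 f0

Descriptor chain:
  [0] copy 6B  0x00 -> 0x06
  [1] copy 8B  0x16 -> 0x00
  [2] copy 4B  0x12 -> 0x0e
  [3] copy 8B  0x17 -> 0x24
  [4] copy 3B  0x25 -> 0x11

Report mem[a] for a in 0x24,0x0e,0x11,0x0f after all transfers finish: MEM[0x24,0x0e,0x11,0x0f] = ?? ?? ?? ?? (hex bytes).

MEM[0x24,0x0e,0x11,0x0f] = cb 62 27 3f

D0: mem[0x06..0x0b] <- [1f b5 00 c7 87 7d]
D1: mem[0x00..0x07] <- [85 cb 27 19 8d 6d 8f bf]
D2: mem[0x0e..0x11] <- [62 3f 2e 4d]
D3: mem[0x24..0x2b] <- [cb 27 19 8d 6d 8f bf 07]
D4: mem[0x11..0x13] <- [27 19 8d]
query mem[0x24]=0xcb, mem[0x0e]=0x62, mem[0x11]=0x27, mem[0x0f]=0x3f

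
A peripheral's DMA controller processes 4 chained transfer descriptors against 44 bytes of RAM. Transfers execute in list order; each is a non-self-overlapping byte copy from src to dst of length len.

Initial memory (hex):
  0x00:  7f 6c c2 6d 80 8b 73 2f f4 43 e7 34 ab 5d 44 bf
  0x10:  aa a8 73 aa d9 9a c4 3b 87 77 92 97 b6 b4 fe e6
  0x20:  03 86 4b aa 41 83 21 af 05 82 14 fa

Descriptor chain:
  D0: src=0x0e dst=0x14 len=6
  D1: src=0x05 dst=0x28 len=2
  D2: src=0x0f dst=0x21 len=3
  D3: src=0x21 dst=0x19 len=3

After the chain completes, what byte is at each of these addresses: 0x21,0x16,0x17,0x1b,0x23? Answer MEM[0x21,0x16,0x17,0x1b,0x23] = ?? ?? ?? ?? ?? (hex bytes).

MEM[0x21,0x16,0x17,0x1b,0x23] = bf aa a8 a8 a8

  after D0: wrote 6B at 0x14 = 44bfaaa873aa
  after D1: wrote 2B at 0x28 = 8b73
  after D2: wrote 3B at 0x21 = bfaaa8
  after D3: wrote 3B at 0x19 = bfaaa8
query mem[0x21]=0xbf, mem[0x16]=0xaa, mem[0x17]=0xa8, mem[0x1b]=0xa8, mem[0x23]=0xa8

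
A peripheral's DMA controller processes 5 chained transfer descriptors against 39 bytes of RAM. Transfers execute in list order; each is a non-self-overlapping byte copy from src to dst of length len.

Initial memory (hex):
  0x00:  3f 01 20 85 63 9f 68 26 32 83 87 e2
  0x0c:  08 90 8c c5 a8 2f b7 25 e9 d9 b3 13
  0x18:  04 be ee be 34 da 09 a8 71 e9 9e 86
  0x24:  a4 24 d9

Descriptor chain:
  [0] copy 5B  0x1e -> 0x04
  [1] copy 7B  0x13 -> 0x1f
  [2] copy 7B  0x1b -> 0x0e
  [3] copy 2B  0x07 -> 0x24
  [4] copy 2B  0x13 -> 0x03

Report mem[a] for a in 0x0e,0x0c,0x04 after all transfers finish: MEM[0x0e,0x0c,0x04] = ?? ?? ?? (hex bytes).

D0: mem[0x04..0x08] <- [09 a8 71 e9 9e]
D1: mem[0x1f..0x25] <- [25 e9 d9 b3 13 04 be]
D2: mem[0x0e..0x14] <- [be 34 da 09 25 e9 d9]
D3: mem[0x24..0x25] <- [e9 9e]
D4: mem[0x03..0x04] <- [e9 d9]
query mem[0x0e]=0xbe, mem[0x0c]=0x08, mem[0x04]=0xd9

MEM[0x0e,0x0c,0x04] = be 08 d9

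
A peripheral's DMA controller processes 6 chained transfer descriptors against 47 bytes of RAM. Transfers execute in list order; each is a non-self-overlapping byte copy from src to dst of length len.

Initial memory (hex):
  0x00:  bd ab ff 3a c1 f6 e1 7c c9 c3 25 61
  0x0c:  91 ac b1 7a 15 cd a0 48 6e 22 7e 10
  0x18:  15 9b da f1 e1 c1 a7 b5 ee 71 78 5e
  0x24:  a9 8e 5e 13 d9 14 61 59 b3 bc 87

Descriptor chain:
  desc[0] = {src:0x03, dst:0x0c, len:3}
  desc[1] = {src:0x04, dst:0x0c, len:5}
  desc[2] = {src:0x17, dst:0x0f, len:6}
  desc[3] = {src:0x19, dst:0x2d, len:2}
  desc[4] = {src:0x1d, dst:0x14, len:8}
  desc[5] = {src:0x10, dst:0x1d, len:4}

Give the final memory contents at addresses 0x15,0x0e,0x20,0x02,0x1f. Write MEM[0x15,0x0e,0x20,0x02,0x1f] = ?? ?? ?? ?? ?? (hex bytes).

[0] 0x03->0x0c len=3 : 3a c1 f6
[1] 0x04->0x0c len=5 : c1 f6 e1 7c c9
[2] 0x17->0x0f len=6 : 10 15 9b da f1 e1
[3] 0x19->0x2d len=2 : 9b da
[4] 0x1d->0x14 len=8 : c1 a7 b5 ee 71 78 5e a9
[5] 0x10->0x1d len=4 : 15 9b da f1
query mem[0x15]=0xa7, mem[0x0e]=0xe1, mem[0x20]=0xf1, mem[0x02]=0xff, mem[0x1f]=0xda

MEM[0x15,0x0e,0x20,0x02,0x1f] = a7 e1 f1 ff da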